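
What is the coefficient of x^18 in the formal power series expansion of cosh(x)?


The Maclaurin series is cosh(t) = sum_{m>=0} t^(2m) / (2m)!, so substituting t = x, only even powers of x are nonzero, with coefficient of x^(2m) equal to 1 / (2m)!.
For x^18 the coefficient is 1/18! = 1/6402373705728000 = 1/6402373705728000.

1/6402373705728000


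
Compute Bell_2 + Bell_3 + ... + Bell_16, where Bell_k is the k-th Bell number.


Recall Bell_k counts set partitions of a k-set (with Bell_0 = 1 by convention).
Bell_2 through Bell_16: 2, 5, 15, 52, 203, 877, 4140, 21147, 115975, 678570, 4213597, 27644437, 190899322, 1382958545, 10480142147
Sum = 2 + 5 + 15 + 52 + 203 + 877 + 4140 + 21147 + 115975 + 678570 + 4213597 + 27644437 + 190899322 + 1382958545 + 10480142147 = 12086679034.

12086679034


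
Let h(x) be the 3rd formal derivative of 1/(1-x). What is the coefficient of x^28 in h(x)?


Differentiating 3 times: d^3/dx^3 [1/(1-x)] = 3!/(1-x)^4.
The expansion 1/(1-x)^4 = sum_{k>=0} C(k+3, 3) x^k, so the coefficient of x^n in 3!/(1-x)^4 is 3! * C(n+3, 3).
For n = 28: 6 * C(31, 3) = 6 * 4495 = 26970

26970


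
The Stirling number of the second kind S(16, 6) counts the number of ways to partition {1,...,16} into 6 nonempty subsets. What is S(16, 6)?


Using the explicit formula S(n,k) = (1/k!) sum_{j=0}^{k} (-1)^(k-j) C(k,j) j^n:
S(16, 6) = 2734926558
Equivalently, S(n,k) is n! times the coefficient of x^n in the EGF (e^x - 1)^k / k!.

2734926558


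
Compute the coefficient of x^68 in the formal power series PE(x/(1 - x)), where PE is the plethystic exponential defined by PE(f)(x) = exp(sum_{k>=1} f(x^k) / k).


For f(x) = x/(1 - x) we have
sum_{k>=1} f(x^k) / k = sum_{k>=1} (1/k) * x^k / (1 - x^k) = sum_{k, m >= 1} x^(k m) / k,
which after exponentiating simplifies to
PE(x/(1 - x)) = prod_{k>=1} 1 / (1 - x^k).
This is the generating function for the partition function p(n), so the coefficient of x^68 is p(68).
Computing p(68) by dynamic programming over parts 1, 2, ..., 68: p(68) = 3087735.

3087735


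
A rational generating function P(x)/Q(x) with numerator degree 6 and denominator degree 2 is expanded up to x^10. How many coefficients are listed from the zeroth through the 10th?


Expanding up to x^10 gives the coefficients for x^0, x^1, ..., x^10.
That is 10 + 1 = 11 coefficients in total.

11


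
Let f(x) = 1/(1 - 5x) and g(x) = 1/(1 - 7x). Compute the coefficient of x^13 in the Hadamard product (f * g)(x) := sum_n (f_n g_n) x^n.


f has coefficients f_k = 5^k and g has coefficients g_k = 7^k, so the Hadamard product has coefficient (f*g)_k = 5^k * 7^k = 35^k.
For k = 13: 35^13 = 118272717781982421875.

118272717781982421875


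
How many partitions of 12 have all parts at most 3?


Using the generating function (1-x)^(-1)(1-x^2)^(-1)(1-x^3)^(-1),
the coefficient of x^12 counts these restricted partitions.
Result = 19

19


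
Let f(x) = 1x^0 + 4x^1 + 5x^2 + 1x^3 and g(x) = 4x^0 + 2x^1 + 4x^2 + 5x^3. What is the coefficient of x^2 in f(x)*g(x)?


Cauchy product at x^2:
1*4 + 4*2 + 5*4
= 32

32


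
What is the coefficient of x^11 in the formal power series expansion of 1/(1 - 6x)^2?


The general identity 1/(1 - c x)^r = sum_{k>=0} c^k C(k + r - 1, r - 1) x^k follows by substituting y = c x into 1/(1 - y)^r = sum_{k>=0} C(k + r - 1, r - 1) y^k.
For c = 6, r = 2, k = 11:
6^11 * C(12, 1) = 362797056 * 12 = 4353564672.

4353564672


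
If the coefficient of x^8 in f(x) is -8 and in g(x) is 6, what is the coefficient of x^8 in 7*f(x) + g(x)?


Scalar multiplication scales coefficients: 7 * -8 = -56.
Then add the g coefficient: -56 + 6
= -50

-50


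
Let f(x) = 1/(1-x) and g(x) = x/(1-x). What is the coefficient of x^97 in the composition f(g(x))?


First simplify the composition: f(g(x)) = 1/(1 - x/(1-x)) = (1-x)/((1-x) - x) = (1-x)/(1-2x).
Now extract the coefficient. Write (1-x)/(1-2x) = 1/(1-2x) - x/(1-2x).
The coefficient of x^n in 1/(1-2x) is 2^n, and in x/(1-2x) is 2^(n-1) (for n >= 1).
So the coefficient of x^97 is 2^97 - 2^96 = 158456325028528675187087900672 - 79228162514264337593543950336 = 79228162514264337593543950336.

79228162514264337593543950336


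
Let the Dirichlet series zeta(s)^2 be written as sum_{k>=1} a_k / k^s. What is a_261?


The Dirichlet convolution of the constant function 1 with itself gives (1 * 1)(k) = sum_{d | k} 1 = d(k), the number of positive divisors of k.
Since zeta(s) = sum_{k>=1} 1/k^s, we have zeta(s)^2 = sum_{k>=1} d(k)/k^s, so a_k = d(k).
For k = 261: the divisors are 1, 3, 9, 29, 87, 261.
Count = 6.

6


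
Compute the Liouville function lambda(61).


The Liouville function is lambda(k) = (-1)^Omega(k), where Omega(k) counts the prime factors of k with multiplicity.
Factoring: 61 = 61, so Omega(61) = 1.
lambda(61) = (-1)^1 = -1.

-1


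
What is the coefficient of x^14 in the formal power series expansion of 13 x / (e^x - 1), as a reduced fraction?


The exponential generating function for Bernoulli numbers is
x / (e^x - 1) = sum_{k>=0} B_k x^k / k!.
So the coefficient of x^14 in 13 x / (e^x - 1) is 13 B_14 / 14!.
Computing: B_14 = 7/6, 14! = 87178291200, giving
13 * 7/6 / 87178291200 = 1/5748019200.

1/5748019200


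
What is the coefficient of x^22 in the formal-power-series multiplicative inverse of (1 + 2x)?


The inverse is 1/(1 + 2x). Apply the geometric identity 1/(1 - y) = sum_{k>=0} y^k with y = -2x:
1/(1 + 2x) = sum_{k>=0} (-2)^k x^k.
So the coefficient of x^22 is (-2)^22 = 4194304.

4194304


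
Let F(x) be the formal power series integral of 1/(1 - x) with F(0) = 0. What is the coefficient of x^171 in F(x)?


1/(1 - x) = sum_{k>=0} x^k. Integrating termwise and using F(0) = 0 gives
F(x) = sum_{k>=0} x^(k+1) / (k+1) = sum_{m>=1} x^m / m = -ln(1 - x).
So the coefficient of x^171 is 1/171 = 1/171.

1/171


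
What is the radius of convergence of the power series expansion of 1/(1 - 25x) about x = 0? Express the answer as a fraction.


Expanding 1/(1 - 25x) = sum_{k>=0} 25^k x^k, the series converges when |25x| < 1, i.e., |x| < 1/25.
So the radius of convergence is 1/25 = 1/25.

1/25


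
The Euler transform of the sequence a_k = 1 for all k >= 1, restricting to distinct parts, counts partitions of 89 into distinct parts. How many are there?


Partitions of 89 into distinct parts can be computed via generating function.
Product (1+x)(1+x^2)(1+x^3)...
The coefficient of x^89 = 173682

173682


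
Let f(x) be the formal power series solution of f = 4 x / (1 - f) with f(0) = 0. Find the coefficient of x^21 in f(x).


Apply Lagrange inversion: f = 4 x * phi(f) with phi(t) = 1/(1 - t), so
[x^n] f = 4^n * (1/n) [t^(n-1)] phi(t)^n = 4^n * (1/n) [t^(n-1)] (1 - t)^(-n) = 4^n * (1/n) C(2n - 2, n - 1) = 4^n * C_{n-1}.
For n = 21: C_20 = C(40, 20) / 21 = 137846528820/21 = 6564120420.
With the 4^21 = 4398046511104 factor, the coefficient is 4398046511104 * 6564120420 = 28869306911647523143680.

28869306911647523143680


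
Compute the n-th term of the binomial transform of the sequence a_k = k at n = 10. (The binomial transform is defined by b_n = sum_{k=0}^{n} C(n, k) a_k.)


With a_k = k, b_n = sum_{k=0}^{n} C(n, k) k. Using k * C(n, k) = n * C(n-1, k-1) gives b_n = n * sum_{k>=1} C(n-1, k-1) = n * 2^(n-1).
For n = 10: 10 * 2^9 = 10 * 512 = 5120.

5120


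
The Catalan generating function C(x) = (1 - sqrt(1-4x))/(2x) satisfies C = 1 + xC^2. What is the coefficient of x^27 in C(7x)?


Substituting x -> 7x scales the n-th coefficient by 7^n, so [x^27] C(7x) = 7^27 * C_27.
C_27 = C(2*27, 27)/(28) = 1946939425648112/28 = 69533550916004.
So 7^27 * 69533550916004 = 65712362363534280139543 * 69533550916004 = 4569213894215715819243774912591946172.

4569213894215715819243774912591946172


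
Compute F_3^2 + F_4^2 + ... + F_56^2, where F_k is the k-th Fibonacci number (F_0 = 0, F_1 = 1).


There is a standard identity sum_{k=0}^{N} F_k^2 = F_N * F_{N+1} (proved inductively from the telescoping relation F_k^2 = F_k F_{k+1} - F_{k-1} F_k). Then
sum_{k=3}^{56} F_k^2 = F_56 F_57 - F_2 F_3.
Computing: F_56 = 225851433717, F_57 = 365435296162, F_2 = 1, F_3 = 2.
Sum = 225851433717 * 365435296162 - 1 * 2 = 82534085568984207494152.

82534085568984207494152


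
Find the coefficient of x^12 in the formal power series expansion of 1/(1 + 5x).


Write 1/(1 + c x) = 1/(1 - (-c) x) and apply the geometric-series identity
1/(1 - y) = sum_{k>=0} y^k to get 1/(1 + c x) = sum_{k>=0} (-c)^k x^k.
So the coefficient of x^k is (-c)^k = (-1)^k * c^k.
Here c = 5 and k = 12:
(-5)^12 = 1 * 244140625 = 244140625

244140625


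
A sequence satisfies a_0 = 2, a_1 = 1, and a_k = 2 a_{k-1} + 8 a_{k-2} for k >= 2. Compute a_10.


The characteristic equation is t^2 - 2 t - 8 = 0, with roots r_1 = 4 and r_2 = -2 (so c_1 = r_1 + r_2, c_2 = -r_1 r_2 as required).
One can use the closed form a_n = A r_1^n + B r_2^n, but direct iteration is more reliable:
a_0 = 2, a_1 = 1, a_2 = 18, a_3 = 44, a_4 = 232, a_5 = 816, a_6 = 3488, a_7 = 13504, a_8 = 54912, a_9 = 217856, a_10 = 875008.
So a_10 = 875008.

875008


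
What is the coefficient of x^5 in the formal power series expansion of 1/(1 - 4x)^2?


The general identity 1/(1 - c x)^r = sum_{k>=0} c^k C(k + r - 1, r - 1) x^k follows by substituting y = c x into 1/(1 - y)^r = sum_{k>=0} C(k + r - 1, r - 1) y^k.
For c = 4, r = 2, k = 5:
4^5 * C(6, 1) = 1024 * 6 = 6144.

6144


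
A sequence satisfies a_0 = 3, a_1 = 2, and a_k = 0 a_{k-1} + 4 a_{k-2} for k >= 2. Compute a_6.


The characteristic equation is t^2 - 0 t - 4 = 0, with roots r_1 = 2 and r_2 = -2 (so c_1 = r_1 + r_2, c_2 = -r_1 r_2 as required).
One can use the closed form a_n = A r_1^n + B r_2^n, but direct iteration is more reliable:
a_0 = 3, a_1 = 2, a_2 = 12, a_3 = 8, a_4 = 48, a_5 = 32, a_6 = 192.
So a_6 = 192.

192


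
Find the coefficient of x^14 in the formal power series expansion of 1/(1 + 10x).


Write 1/(1 + c x) = 1/(1 - (-c) x) and apply the geometric-series identity
1/(1 - y) = sum_{k>=0} y^k to get 1/(1 + c x) = sum_{k>=0} (-c)^k x^k.
So the coefficient of x^k is (-c)^k = (-1)^k * c^k.
Here c = 10 and k = 14:
(-10)^14 = 1 * 100000000000000 = 100000000000000

100000000000000


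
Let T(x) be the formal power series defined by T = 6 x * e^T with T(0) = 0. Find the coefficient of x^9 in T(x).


Apply the Lagrange inversion formula: if T = 6 x * phi(T) with phi(t) = e^t, then
[x^n] T = 6^n * (1/n) [t^(n-1)] phi(t)^n = 6^n * (1/n) [t^(n-1)] e^(n t) = 6^n * (1/n) * n^(n-1) / (n-1)! = 6^n * n^(n-1) / n!.
When c = 1 this is the Cayley count of rooted labeled trees on n vertices, divided by n!.
For n = 9: 6^9 * 9^8 / 9! = 10077696 * 43046721/362880 = 41841412812/35.

41841412812/35


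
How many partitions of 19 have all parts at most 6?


Using the generating function (1-x)^(-1)(1-x^2)^(-1)...(1-x^6)^(-1),
the coefficient of x^19 counts these restricted partitions.
Result = 235

235


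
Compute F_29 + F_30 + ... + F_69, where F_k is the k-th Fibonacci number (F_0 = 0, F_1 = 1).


Use the identity sum_{k=0}^{N} F_k = F_{N+2} - 1 (which follows from F_{k+2} - F_{k+1} = F_k). Then
sum_{k=29}^{69} F_k = (F_{71} - 1) - (F_{30} - 1) = F_{71} - F_{30}.
Computing: F_{71} = 308061521170129, F_{30} = 832040, so
Sum = 308061521170129 - 832040 = 308061520338089.

308061520338089


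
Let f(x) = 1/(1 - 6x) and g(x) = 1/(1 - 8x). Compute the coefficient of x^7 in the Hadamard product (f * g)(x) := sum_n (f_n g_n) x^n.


f has coefficients f_k = 6^k and g has coefficients g_k = 8^k, so the Hadamard product has coefficient (f*g)_k = 6^k * 8^k = 48^k.
For k = 7: 48^7 = 587068342272.

587068342272


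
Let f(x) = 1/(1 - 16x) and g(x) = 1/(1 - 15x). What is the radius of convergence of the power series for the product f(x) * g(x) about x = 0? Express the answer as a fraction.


The radius of 1/(1 - 16x) is 1/16 (nearest singularity at x = 1/16), and the radius of 1/(1 - 15x) is 1/15.
The product f(x)*g(x) = 1/((1 - 16x)(1 - 15x)) has singularities at both 1/16 and 1/15, so its radius of convergence is the distance to the nearest one:
min(1/16, 1/15) = 1/16.

1/16


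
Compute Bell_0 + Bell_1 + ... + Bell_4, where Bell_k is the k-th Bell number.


Recall Bell_k counts set partitions of a k-set (with Bell_0 = 1 by convention).
Bell_0 through Bell_4: 1, 1, 2, 5, 15
Sum = 1 + 1 + 2 + 5 + 15 = 24.

24


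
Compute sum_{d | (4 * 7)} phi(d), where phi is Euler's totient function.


First, 4 * 7 = 28. One classical identity is sum_{d | n} phi(d) = n (each k in [1, n] has a unique gcd with n, and among the k's with gcd(k, n) = n/d there are phi(d) of them). So the sum equals 28. We also verify directly:
Divisors of 28: 1, 2, 4, 7, 14, 28.
phi values: 1, 1, 2, 6, 6, 12.
Sum = 28.

28


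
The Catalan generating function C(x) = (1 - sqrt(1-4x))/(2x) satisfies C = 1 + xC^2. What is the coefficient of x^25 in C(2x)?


Substituting x -> 2x scales the n-th coefficient by 2^n, so [x^25] C(2x) = 2^25 * C_25.
C_25 = C(2*25, 25)/(26) = 126410606437752/26 = 4861946401452.
So 2^25 * 4861946401452 = 33554432 * 4861946401452 = 163139849915165835264.

163139849915165835264


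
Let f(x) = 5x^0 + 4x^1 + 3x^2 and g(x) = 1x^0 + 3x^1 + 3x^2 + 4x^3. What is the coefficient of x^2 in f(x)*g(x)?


Cauchy product at x^2:
5*3 + 4*3 + 3*1
= 30

30


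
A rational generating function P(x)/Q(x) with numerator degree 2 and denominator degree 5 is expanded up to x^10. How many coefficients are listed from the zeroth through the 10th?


Expanding up to x^10 gives the coefficients for x^0, x^1, ..., x^10.
That is 10 + 1 = 11 coefficients in total.

11


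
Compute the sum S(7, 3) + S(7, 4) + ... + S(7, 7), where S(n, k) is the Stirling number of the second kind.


By definition, S(n, k) counts partitions of an n-set into exactly k nonempty blocks.
Computing row n = 7 for k = 3..7:
S(7, k): 301, 350, 140, 21, 1
Sum = 813.

813


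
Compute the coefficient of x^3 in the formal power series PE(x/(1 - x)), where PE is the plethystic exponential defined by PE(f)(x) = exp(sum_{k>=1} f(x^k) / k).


For f(x) = x/(1 - x) we have
sum_{k>=1} f(x^k) / k = sum_{k>=1} (1/k) * x^k / (1 - x^k) = sum_{k, m >= 1} x^(k m) / k,
which after exponentiating simplifies to
PE(x/(1 - x)) = prod_{k>=1} 1 / (1 - x^k).
This is the generating function for the partition function p(n), so the coefficient of x^3 is p(3).
Computing p(3) by dynamic programming over parts 1, 2, ..., 3: p(3) = 3.

3


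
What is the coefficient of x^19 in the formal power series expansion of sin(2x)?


The Maclaurin series is sin(t) = sum_{k>=0} (-1)^k t^(2k+1) / (2k+1)!, so substituting t = 2x, only odd powers of x are nonzero, with coefficient of x^(2k+1) equal to (-1)^k 2^(2k+1) / (2k+1)!.
Write 19 = 2*9 + 1, giving the coefficient (-1)^9 * 2^19 / 19! = -524288/121645100408832000 = -8/1856156927625.

-8/1856156927625


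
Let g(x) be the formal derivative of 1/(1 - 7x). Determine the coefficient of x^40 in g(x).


Differentiate termwise: d/dx sum_{k>=0} 7^k x^k = sum_{k>=1} k 7^k x^(k-1) = sum_{j>=0} (j+1) 7^(j+1) x^j.
Equivalently, d/dx [1/(1 - 7x)] = 7/(1 - 7x)^2.
For j = 40: 41 * 7^41 = 41 * 44567640326363195900190045974568007 = 1827273253380891031907791884957288287.

1827273253380891031907791884957288287


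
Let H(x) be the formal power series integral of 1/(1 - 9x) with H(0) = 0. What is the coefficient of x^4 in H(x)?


1/(1 - 9x) = sum_{k>=0} 9^k x^k. Integrating termwise with H(0) = 0:
H(x) = sum_{k>=0} 9^k x^(k+1) / (k+1) = sum_{m>=1} 9^(m-1) x^m / m.
For m = 4: 9^3/4 = 729/4 = 729/4.

729/4


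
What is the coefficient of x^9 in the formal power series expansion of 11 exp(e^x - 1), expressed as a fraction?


exp(e^x - 1) is the exponential generating function for the Bell numbers Bell_k: exp(e^x - 1) = sum_{k>=0} Bell_k x^k / k!.
So the coefficient of x^9 in 11 exp(e^x - 1) is 11 Bell_9 / 9!.
Computing: Bell_9 = 21147 and 9! = 362880, giving
11 * 21147/362880 = 11077/17280.

11077/17280


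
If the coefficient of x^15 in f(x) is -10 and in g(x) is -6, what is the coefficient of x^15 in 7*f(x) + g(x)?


Scalar multiplication scales coefficients: 7 * -10 = -70.
Then add the g coefficient: -70 + -6
= -76

-76


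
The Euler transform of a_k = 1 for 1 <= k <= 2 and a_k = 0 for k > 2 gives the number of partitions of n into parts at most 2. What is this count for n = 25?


Partitions of 25 into parts at most 2:
Using generating function (1-x)^(-1)(1-x^2)^(-1),
the coefficient of x^25 = 13

13


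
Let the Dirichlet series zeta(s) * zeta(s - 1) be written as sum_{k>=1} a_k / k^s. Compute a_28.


Convolution gives a_k = sum_{d | k} d * 1 = sum_{d | k} d = sigma(k), the sum of positive divisors of k.
For k = 28, the divisors are 1, 2, 4, 7, 14, 28, so
sigma(28) = 1 + 2 + 4 + 7 + 14 + 28 = 56.

56


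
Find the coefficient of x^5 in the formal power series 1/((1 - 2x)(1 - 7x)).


By partial fractions or Cauchy convolution:
The coefficient equals sum_{k=0}^{5} 2^k * 7^(5-k).
= 23517

23517


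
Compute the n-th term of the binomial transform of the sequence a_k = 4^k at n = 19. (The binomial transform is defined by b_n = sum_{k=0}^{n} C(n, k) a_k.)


With a_k = 4^k, b_n = sum_{k=0}^{n} C(n, k) 4^k = (1 + 4)^n by the binomial theorem.
For n = 19: (1 + 4)^19 = 5^19 = 19073486328125.

19073486328125


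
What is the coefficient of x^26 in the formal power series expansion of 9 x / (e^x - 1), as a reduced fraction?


The exponential generating function for Bernoulli numbers is
x / (e^x - 1) = sum_{k>=0} B_k x^k / k!.
So the coefficient of x^26 in 9 x / (e^x - 1) is 9 B_26 / 26!.
Computing: B_26 = 8553103/6, 26! = 403291461126605635584000000, giving
9 * 8553103/6 / 403291461126605635584000000 = 657931/20681613391107981312000000.

657931/20681613391107981312000000


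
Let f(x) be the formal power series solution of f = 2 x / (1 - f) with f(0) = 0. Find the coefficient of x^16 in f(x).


Apply Lagrange inversion: f = 2 x * phi(f) with phi(t) = 1/(1 - t), so
[x^n] f = 2^n * (1/n) [t^(n-1)] phi(t)^n = 2^n * (1/n) [t^(n-1)] (1 - t)^(-n) = 2^n * (1/n) C(2n - 2, n - 1) = 2^n * C_{n-1}.
For n = 16: C_15 = C(30, 15) / 16 = 155117520/16 = 9694845.
With the 2^16 = 65536 factor, the coefficient is 65536 * 9694845 = 635361361920.

635361361920


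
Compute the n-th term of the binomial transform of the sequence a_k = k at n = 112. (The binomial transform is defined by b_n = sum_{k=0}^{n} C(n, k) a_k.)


With a_k = k, b_n = sum_{k=0}^{n} C(n, k) k. Using k * C(n, k) = n * C(n-1, k-1) gives b_n = n * sum_{k>=1} C(n-1, k-1) = n * 2^(n-1).
For n = 112: 112 * 2^111 = 112 * 2596148429267413814265248164610048 = 290768624077950347197707794436325376.

290768624077950347197707794436325376


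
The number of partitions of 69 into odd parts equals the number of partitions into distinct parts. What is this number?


Computing partitions of 69 into odd parts (1, 3, 5, ...):
Using the generating function prod_{k>=0} 1/(1-x^(2k+1)),
the count is 27130

27130


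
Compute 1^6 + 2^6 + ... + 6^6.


This power sum has a closed form given by Faulhaber's formula
sum_{k=1}^{m} k^p = (1 / (p + 1)) * sum_{j=0}^{p} C(p + 1, j) B_j m^(p + 1 - j),
but for small m direct computation is fastest:
1 + 64 + 729 + 4096 + 15625 + 46656 = 67171.

67171


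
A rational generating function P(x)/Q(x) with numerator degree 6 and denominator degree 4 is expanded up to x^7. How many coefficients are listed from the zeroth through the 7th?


Expanding up to x^7 gives the coefficients for x^0, x^1, ..., x^7.
That is 7 + 1 = 8 coefficients in total.

8


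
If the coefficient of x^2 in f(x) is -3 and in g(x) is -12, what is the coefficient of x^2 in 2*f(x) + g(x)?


Scalar multiplication scales coefficients: 2 * -3 = -6.
Then add the g coefficient: -6 + -12
= -18

-18


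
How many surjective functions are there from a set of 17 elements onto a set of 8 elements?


By inclusion-exclusion on which target elements are missed, the number of surjections from an n-set onto a k-set is
surj(n, k) = sum_{j=0}^{k} (-1)^j C(k, j) (k - j)^n.
Equivalently surj(n, k) = k! * S(n, k), where S(n, k) is the Stirling number of the second kind.
For n = 17, k = 8:
S(17, 8) = 20415995028, so
surj = 8! * 20415995028 = 40320 * 20415995028 = 823172919528960.

823172919528960


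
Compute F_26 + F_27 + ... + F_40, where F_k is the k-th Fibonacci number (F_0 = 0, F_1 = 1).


Use the identity sum_{k=0}^{N} F_k = F_{N+2} - 1 (which follows from F_{k+2} - F_{k+1} = F_k). Then
sum_{k=26}^{40} F_k = (F_{42} - 1) - (F_{27} - 1) = F_{42} - F_{27}.
Computing: F_{42} = 267914296, F_{27} = 196418, so
Sum = 267914296 - 196418 = 267717878.

267717878


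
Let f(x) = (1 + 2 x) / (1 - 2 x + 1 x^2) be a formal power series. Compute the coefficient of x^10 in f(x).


Write f(x) = sum_{k>=0} a_k x^k. Multiplying both sides by 1 - 2 x + 1 x^2 gives
(1 - 2 x + 1 x^2) sum_{k>=0} a_k x^k = 1 + 2 x.
Matching coefficients:
 x^0: a_0 = 1
 x^1: a_1 - 2 a_0 = 2  =>  a_1 = 2*1 + 2 = 4
 x^k (k >= 2): a_k = 2 a_{k-1} - 1 a_{k-2}.
Iterating: a_2 = 7, a_3 = 10, a_4 = 13, a_5 = 16, a_6 = 19, a_7 = 22, a_8 = 25, a_9 = 28, a_10 = 31.
So the coefficient of x^10 is 31.

31


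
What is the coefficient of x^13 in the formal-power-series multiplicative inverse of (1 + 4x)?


The inverse is 1/(1 + 4x). Apply the geometric identity 1/(1 - y) = sum_{k>=0} y^k with y = -4x:
1/(1 + 4x) = sum_{k>=0} (-4)^k x^k.
So the coefficient of x^13 is (-4)^13 = -67108864.

-67108864


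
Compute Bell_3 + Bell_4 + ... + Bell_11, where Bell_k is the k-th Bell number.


Recall Bell_k counts set partitions of a k-set (with Bell_0 = 1 by convention).
Bell_3 through Bell_11: 5, 15, 52, 203, 877, 4140, 21147, 115975, 678570
Sum = 5 + 15 + 52 + 203 + 877 + 4140 + 21147 + 115975 + 678570 = 820984.

820984


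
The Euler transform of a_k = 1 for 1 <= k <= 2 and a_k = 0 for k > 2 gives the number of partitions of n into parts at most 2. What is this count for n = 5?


Partitions of 5 into parts at most 2:
Using generating function (1-x)^(-1)(1-x^2)^(-1),
the coefficient of x^5 = 3

3


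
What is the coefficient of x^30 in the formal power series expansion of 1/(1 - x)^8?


The negative binomial / multiset identity is
1/(1 - x)^r = sum_{k>=0} C(k + r - 1, r - 1) x^k.
Here r = 8 and k = 30, so the coefficient is
C(30 + 7, 7) = C(37, 7)
= 10295472

10295472


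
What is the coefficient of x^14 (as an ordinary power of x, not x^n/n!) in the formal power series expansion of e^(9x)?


The exponential series is e^y = sum_{k>=0} y^k / k!. Substituting y = 9x gives
e^(9x) = sum_{k>=0} 9^k x^k / k!.
So the coefficient of x^n is a^n/n! with a = 9, n = 14:
9^14 / 14! = 22876792454961/87178291200 = 94143178827/358758400

94143178827/358758400


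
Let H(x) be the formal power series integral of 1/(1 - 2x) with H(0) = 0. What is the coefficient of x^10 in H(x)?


1/(1 - 2x) = sum_{k>=0} 2^k x^k. Integrating termwise with H(0) = 0:
H(x) = sum_{k>=0} 2^k x^(k+1) / (k+1) = sum_{m>=1} 2^(m-1) x^m / m.
For m = 10: 2^9/10 = 512/10 = 256/5.

256/5


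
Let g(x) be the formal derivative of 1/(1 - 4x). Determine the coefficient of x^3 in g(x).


Differentiate termwise: d/dx sum_{k>=0} 4^k x^k = sum_{k>=1} k 4^k x^(k-1) = sum_{j>=0} (j+1) 4^(j+1) x^j.
Equivalently, d/dx [1/(1 - 4x)] = 4/(1 - 4x)^2.
For j = 3: 4 * 4^4 = 4 * 256 = 1024.

1024


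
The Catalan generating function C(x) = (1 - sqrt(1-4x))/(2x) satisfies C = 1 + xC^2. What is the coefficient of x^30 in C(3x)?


Substituting x -> 3x scales the n-th coefficient by 3^n, so [x^30] C(3x) = 3^30 * C_30.
C_30 = C(2*30, 30)/(31) = 118264581564861424/31 = 3814986502092304.
So 3^30 * 3814986502092304 = 205891132094649 * 3814986502092304 = 785471889841589496484662481296.

785471889841589496484662481296


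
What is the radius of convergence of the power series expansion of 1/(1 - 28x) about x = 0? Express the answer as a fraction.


Expanding 1/(1 - 28x) = sum_{k>=0} 28^k x^k, the series converges when |28x| < 1, i.e., |x| < 1/28.
So the radius of convergence is 1/28 = 1/28.

1/28


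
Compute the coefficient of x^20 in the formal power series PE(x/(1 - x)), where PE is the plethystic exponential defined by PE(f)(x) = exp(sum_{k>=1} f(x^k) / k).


For f(x) = x/(1 - x) we have
sum_{k>=1} f(x^k) / k = sum_{k>=1} (1/k) * x^k / (1 - x^k) = sum_{k, m >= 1} x^(k m) / k,
which after exponentiating simplifies to
PE(x/(1 - x)) = prod_{k>=1} 1 / (1 - x^k).
This is the generating function for the partition function p(n), so the coefficient of x^20 is p(20).
Computing p(20) by dynamic programming over parts 1, 2, ..., 20: p(20) = 627.

627


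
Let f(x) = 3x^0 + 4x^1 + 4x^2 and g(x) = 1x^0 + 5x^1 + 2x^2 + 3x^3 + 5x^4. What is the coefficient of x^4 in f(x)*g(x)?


Cauchy product at x^4:
3*5 + 4*3 + 4*2
= 35

35


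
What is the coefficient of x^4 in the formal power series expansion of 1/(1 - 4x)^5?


The general identity 1/(1 - c x)^r = sum_{k>=0} c^k C(k + r - 1, r - 1) x^k follows by substituting y = c x into 1/(1 - y)^r = sum_{k>=0} C(k + r - 1, r - 1) y^k.
For c = 4, r = 5, k = 4:
4^4 * C(8, 4) = 256 * 70 = 17920.

17920


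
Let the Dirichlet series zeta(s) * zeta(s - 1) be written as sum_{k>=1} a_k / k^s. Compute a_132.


Convolution gives a_k = sum_{d | k} d * 1 = sum_{d | k} d = sigma(k), the sum of positive divisors of k.
For k = 132, the divisors are 1, 2, 3, 4, 6, 11, 12, 22, 33, 44, 66, 132, so
sigma(132) = 1 + 2 + 3 + 4 + 6 + 11 + 12 + 22 + 33 + 44 + 66 + 132 = 336.

336


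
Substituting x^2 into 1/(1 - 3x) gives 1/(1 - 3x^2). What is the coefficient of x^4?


The coefficient of x^(2m) in 1/(1 - 3x^2) is 3^m.
With n = 4 = 2*2, the coefficient is 3^2 = 9.

9


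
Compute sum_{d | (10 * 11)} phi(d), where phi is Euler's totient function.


First, 10 * 11 = 110. One classical identity is sum_{d | n} phi(d) = n (each k in [1, n] has a unique gcd with n, and among the k's with gcd(k, n) = n/d there are phi(d) of them). So the sum equals 110. We also verify directly:
Divisors of 110: 1, 2, 5, 10, 11, 22, 55, 110.
phi values: 1, 1, 4, 4, 10, 10, 40, 40.
Sum = 110.

110


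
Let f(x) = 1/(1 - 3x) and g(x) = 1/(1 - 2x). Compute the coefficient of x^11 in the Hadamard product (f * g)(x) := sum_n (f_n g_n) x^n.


f has coefficients f_k = 3^k and g has coefficients g_k = 2^k, so the Hadamard product has coefficient (f*g)_k = 3^k * 2^k = 6^k.
For k = 11: 6^11 = 362797056.

362797056


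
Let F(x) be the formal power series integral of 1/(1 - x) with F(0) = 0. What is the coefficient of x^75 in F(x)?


1/(1 - x) = sum_{k>=0} x^k. Integrating termwise and using F(0) = 0 gives
F(x) = sum_{k>=0} x^(k+1) / (k+1) = sum_{m>=1} x^m / m = -ln(1 - x).
So the coefficient of x^75 is 1/75 = 1/75.

1/75


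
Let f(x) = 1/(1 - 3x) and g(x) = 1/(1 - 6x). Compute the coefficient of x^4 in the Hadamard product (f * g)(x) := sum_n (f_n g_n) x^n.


f has coefficients f_k = 3^k and g has coefficients g_k = 6^k, so the Hadamard product has coefficient (f*g)_k = 3^k * 6^k = 18^k.
For k = 4: 18^4 = 104976.

104976


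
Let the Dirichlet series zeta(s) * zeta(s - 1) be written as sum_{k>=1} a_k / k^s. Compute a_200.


Convolution gives a_k = sum_{d | k} d * 1 = sum_{d | k} d = sigma(k), the sum of positive divisors of k.
For k = 200, the divisors are 1, 2, 4, 5, 8, 10, 20, 25, 40, 50, 100, 200, so
sigma(200) = 1 + 2 + 4 + 5 + 8 + 10 + 20 + 25 + 40 + 50 + 100 + 200 = 465.

465


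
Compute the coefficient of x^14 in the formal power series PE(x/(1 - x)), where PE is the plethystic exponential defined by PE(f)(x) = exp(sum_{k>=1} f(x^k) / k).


For f(x) = x/(1 - x) we have
sum_{k>=1} f(x^k) / k = sum_{k>=1} (1/k) * x^k / (1 - x^k) = sum_{k, m >= 1} x^(k m) / k,
which after exponentiating simplifies to
PE(x/(1 - x)) = prod_{k>=1} 1 / (1 - x^k).
This is the generating function for the partition function p(n), so the coefficient of x^14 is p(14).
Computing p(14) by dynamic programming over parts 1, 2, ..., 14: p(14) = 135.

135


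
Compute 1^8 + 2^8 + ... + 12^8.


This power sum has a closed form given by Faulhaber's formula
sum_{k=1}^{m} k^p = (1 / (p + 1)) * sum_{j=0}^{p} C(p + 1, j) B_j m^(p + 1 - j),
but for small m direct computation is fastest:
1 + 256 + 6561 + 65536 + 390625 + 1679616 + 5764801 + 16777216 + 43046721 + 100000000 + 214358881 + 429981696 = 812071910.

812071910


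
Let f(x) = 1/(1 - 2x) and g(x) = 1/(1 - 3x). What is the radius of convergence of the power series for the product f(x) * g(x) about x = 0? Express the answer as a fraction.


The radius of 1/(1 - 2x) is 1/2 (nearest singularity at x = 1/2), and the radius of 1/(1 - 3x) is 1/3.
The product f(x)*g(x) = 1/((1 - 2x)(1 - 3x)) has singularities at both 1/2 and 1/3, so its radius of convergence is the distance to the nearest one:
min(1/2, 1/3) = 1/3.

1/3


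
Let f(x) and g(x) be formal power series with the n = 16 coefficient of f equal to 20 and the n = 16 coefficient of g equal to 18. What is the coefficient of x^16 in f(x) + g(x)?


Addition of formal power series is termwise.
The coefficient of x^16 in f + g = 20 + 18
= 38

38


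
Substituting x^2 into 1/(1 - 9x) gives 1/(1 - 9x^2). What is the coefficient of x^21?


Since 1/(1 - 9x^2) only has even powers of x,
the coefficient of x^21 (odd) is 0.

0


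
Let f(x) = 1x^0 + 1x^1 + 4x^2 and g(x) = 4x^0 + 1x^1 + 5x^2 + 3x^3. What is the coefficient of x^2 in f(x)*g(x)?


Cauchy product at x^2:
1*5 + 1*1 + 4*4
= 22

22


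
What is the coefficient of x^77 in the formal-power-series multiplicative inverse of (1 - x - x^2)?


Let the inverse be f(x) = sum_{k>=0} a_k x^k. From f(x) * (1 - x - x^2) = 1 and matching coefficients:
 x^0: a_0 = 1.
 x^1: a_1 - a_0 = 0, so a_1 = 1.
 x^k (k >= 2): a_k - a_{k-1} - a_{k-2} = 0, i.e. a_k = a_{k-1} + a_{k-2}.
This is the Fibonacci-type recurrence shifted so that a_0 = a_1 = 1.
Iterating: a_0=1, a_1=1, a_2=2, a_3=3, a_4=5, a_5=8, a_6=13, a_7=21, a_8=34, a_9=55, ...
a_77 = 8944394323791464.

8944394323791464


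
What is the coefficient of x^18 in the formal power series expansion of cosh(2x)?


The Maclaurin series is cosh(t) = sum_{m>=0} t^(2m) / (2m)!, so substituting t = 2x, only even powers of x are nonzero, with coefficient of x^(2m) equal to 2^(2m) / (2m)!.
For x^18 the coefficient is 2^18/18! = 262144/6402373705728000 = 4/97692469875.

4/97692469875


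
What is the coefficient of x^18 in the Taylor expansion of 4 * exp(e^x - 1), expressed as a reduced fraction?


exp(e^x - 1) = sum_{k>=0} Bell_k x^k / k!, where Bell_k is the k-th Bell number.
So the coefficient of x^18 is 4 * Bell_18 / 18!.
Computing: Bell_18 = 682076806159 and 18! = 6402373705728000, giving
4 * 682076806159/6402373705728000 = 97439543737/228656203776000.

97439543737/228656203776000


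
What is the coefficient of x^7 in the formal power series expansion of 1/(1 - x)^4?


The expansion 1/(1 - x)^r = sum_{k>=0} C(k + r - 1, r - 1) x^k follows from the multiset / negative-binomial theorem (or from repeated differentiation of the geometric series).
For r = 4 and k = 7:
C(10, 3) = 3628800 / (6 * 5040) = 120.

120


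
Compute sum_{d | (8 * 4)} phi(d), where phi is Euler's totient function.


First, 8 * 4 = 32. One classical identity is sum_{d | n} phi(d) = n (each k in [1, n] has a unique gcd with n, and among the k's with gcd(k, n) = n/d there are phi(d) of them). So the sum equals 32. We also verify directly:
Divisors of 32: 1, 2, 4, 8, 16, 32.
phi values: 1, 1, 2, 4, 8, 16.
Sum = 32.

32


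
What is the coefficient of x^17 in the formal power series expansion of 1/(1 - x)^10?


The negative binomial / multiset identity is
1/(1 - x)^r = sum_{k>=0} C(k + r - 1, r - 1) x^k.
Here r = 10 and k = 17, so the coefficient is
C(17 + 9, 9) = C(26, 9)
= 3124550

3124550


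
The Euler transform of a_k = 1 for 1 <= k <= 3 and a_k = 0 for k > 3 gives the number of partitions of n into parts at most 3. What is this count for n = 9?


Partitions of 9 into parts at most 3:
Using generating function (1-x)^(-1)(1-x^2)^(-1)(1-x^3)^(-1),
the coefficient of x^9 = 12

12


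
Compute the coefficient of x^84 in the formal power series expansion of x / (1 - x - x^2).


Let f(x) = sum_{k>=0} a_k x^k. Multiplying f(x) * (1 - x - x^2) = x and matching coefficients gives a_0 = 0, a_1 = 1, and a_k = a_{k-1} + a_{k-2} for k >= 2. These are the Fibonacci numbers F_k.
Iterating from F_0 = 0, F_1 = 1:
F_0=0, F_1=1, F_2=1, F_3=2, F_4=3, F_5=5, F_6=8, F_7=13, F_8=21, F_9=34, ...
F_84 = 160500643816367088.

160500643816367088


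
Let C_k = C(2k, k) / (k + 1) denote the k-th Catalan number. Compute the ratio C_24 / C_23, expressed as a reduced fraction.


Using C_k = (2k)! / (k! (k+1)!), the ratio C_{k+1}/C_k simplifies to
C_{k+1}/C_k = [(2k+2)! / ((k+1)! (k+2)!)] * [k! (k+1)! / (2k)!]
 = (2k+2)(2k+1) / ((k+1)(k+2)) = 2(2k+1) / (k+2).
For k = 23: 2(2*23 + 1) / (23 + 2) = 94/25 = 94/25.

94/25


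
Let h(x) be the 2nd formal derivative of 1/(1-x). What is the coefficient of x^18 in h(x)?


Differentiating 2 times: d^2/dx^2 [1/(1-x)] = 2!/(1-x)^3.
The expansion 1/(1-x)^3 = sum_{k>=0} C(k+2, 2) x^k, so the coefficient of x^n in 2!/(1-x)^3 is 2! * C(n+2, 2).
For n = 18: 2 * C(20, 2) = 2 * 190 = 380

380


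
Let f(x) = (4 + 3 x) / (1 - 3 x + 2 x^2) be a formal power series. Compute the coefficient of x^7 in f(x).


Write f(x) = sum_{k>=0} a_k x^k. Multiplying both sides by 1 - 3 x + 2 x^2 gives
(1 - 3 x + 2 x^2) sum_{k>=0} a_k x^k = 4 + 3 x.
Matching coefficients:
 x^0: a_0 = 4
 x^1: a_1 - 3 a_0 = 3  =>  a_1 = 3*4 + 3 = 15
 x^k (k >= 2): a_k = 3 a_{k-1} - 2 a_{k-2}.
Iterating: a_2 = 37, a_3 = 81, a_4 = 169, a_5 = 345, a_6 = 697, a_7 = 1401.
So the coefficient of x^7 is 1401.

1401


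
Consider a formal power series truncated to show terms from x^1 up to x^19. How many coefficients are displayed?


From x^1 to x^19 inclusive, the count is 19 - 1 + 1 = 19.

19


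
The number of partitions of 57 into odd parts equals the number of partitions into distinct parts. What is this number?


Computing partitions of 57 into odd parts (1, 3, 5, ...):
Using the generating function prod_{k>=0} 1/(1-x^(2k+1)),
the count is 7917

7917


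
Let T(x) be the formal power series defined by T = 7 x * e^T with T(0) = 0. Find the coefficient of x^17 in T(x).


Apply the Lagrange inversion formula: if T = 7 x * phi(T) with phi(t) = e^t, then
[x^n] T = 7^n * (1/n) [t^(n-1)] phi(t)^n = 7^n * (1/n) [t^(n-1)] e^(n t) = 7^n * (1/n) * n^(n-1) / (n-1)! = 7^n * n^(n-1) / n!.
When c = 1 this is the Cayley count of rooted labeled trees on n vertices, divided by n!.
For n = 17: 7^17 * 17^16 / 17! = 232630513987207 * 48661191875666868481/355687428096000 = 13589529504521590732100867929799/426995712000.

13589529504521590732100867929799/426995712000


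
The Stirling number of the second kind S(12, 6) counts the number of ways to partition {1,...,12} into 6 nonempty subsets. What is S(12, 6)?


Using the explicit formula S(n,k) = (1/k!) sum_{j=0}^{k} (-1)^(k-j) C(k,j) j^n:
S(12, 6) = 1323652
Equivalently, S(n,k) is n! times the coefficient of x^n in the EGF (e^x - 1)^k / k!.

1323652


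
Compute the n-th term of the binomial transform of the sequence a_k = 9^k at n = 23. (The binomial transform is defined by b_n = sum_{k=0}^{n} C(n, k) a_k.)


With a_k = 9^k, b_n = sum_{k=0}^{n} C(n, k) 9^k = (1 + 9)^n by the binomial theorem.
For n = 23: (1 + 9)^23 = 10^23 = 100000000000000000000000.

100000000000000000000000


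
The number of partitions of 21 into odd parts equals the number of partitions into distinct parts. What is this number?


Computing partitions of 21 into odd parts (1, 3, 5, ...):
Using the generating function prod_{k>=0} 1/(1-x^(2k+1)),
the count is 76

76


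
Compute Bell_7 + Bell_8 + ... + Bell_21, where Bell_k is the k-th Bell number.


Recall Bell_k counts set partitions of a k-set (with Bell_0 = 1 by convention).
Bell_7 through Bell_21: 877, 4140, 21147, 115975, 678570, 4213597, 27644437, 190899322, 1382958545, 10480142147, 82864869804, 682076806159, 5832742205057, 51724158235372, 474869816156751
Sum = 877 + 4140 + 21147 + 115975 + 678570 + 4213597 + 27644437 + 190899322 + 1382958545 + 10480142147 + 82864869804 + 682076806159 + 5832742205057 + 51724158235372 + 474869816156751 = 533203744951900.

533203744951900


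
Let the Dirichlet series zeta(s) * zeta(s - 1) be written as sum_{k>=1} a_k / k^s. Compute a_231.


Convolution gives a_k = sum_{d | k} d * 1 = sum_{d | k} d = sigma(k), the sum of positive divisors of k.
For k = 231, the divisors are 1, 3, 7, 11, 21, 33, 77, 231, so
sigma(231) = 1 + 3 + 7 + 11 + 21 + 33 + 77 + 231 = 384.

384


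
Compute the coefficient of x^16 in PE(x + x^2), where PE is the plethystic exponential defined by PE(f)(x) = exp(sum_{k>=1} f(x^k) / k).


With f(x) = x + x^2, the exponent is sum_{k>=1} (x^k + x^(2k)) / k = -ln(1 - x) - ln(1 - x^2). Exponentiating:
PE(x + x^2) = 1 / ((1 - x)(1 - x^2)).
This is the generating function for partitions of n into parts of size 1 or 2. The number of 2's can be any j in 0..8, and the rest are 1's, so
[x^16] = floor(16/2) + 1 = 9.

9


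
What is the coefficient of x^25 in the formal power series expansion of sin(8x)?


The Maclaurin series is sin(t) = sum_{k>=0} (-1)^k t^(2k+1) / (2k+1)!, so substituting t = 8x, only odd powers of x are nonzero, with coefficient of x^(2k+1) equal to (-1)^k 8^(2k+1) / (2k+1)!.
Write 25 = 2*12 + 1, giving the coefficient (-1)^12 * 8^25 / 25! = 37778931862957161709568/15511210043330985984000000 = 9007199254740992/3698160658676859375.

9007199254740992/3698160658676859375


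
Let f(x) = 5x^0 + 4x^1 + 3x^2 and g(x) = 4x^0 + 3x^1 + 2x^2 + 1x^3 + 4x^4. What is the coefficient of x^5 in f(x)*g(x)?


Cauchy product at x^5:
4*4 + 3*1
= 19

19


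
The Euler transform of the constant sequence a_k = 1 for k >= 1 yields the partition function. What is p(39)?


The Euler transform converts the sequence a_k = 1 into the number of integer partitions.
Using the recurrence or dynamic programming:
p(39) = 31185

31185


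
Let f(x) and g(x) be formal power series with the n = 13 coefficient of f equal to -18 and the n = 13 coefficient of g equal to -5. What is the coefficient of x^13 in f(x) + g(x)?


Addition of formal power series is termwise.
The coefficient of x^13 in f + g = -18 + -5
= -23

-23


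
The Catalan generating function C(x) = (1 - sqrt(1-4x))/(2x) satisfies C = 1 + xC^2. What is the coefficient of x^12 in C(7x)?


Substituting x -> 7x scales the n-th coefficient by 7^n, so [x^12] C(7x) = 7^12 * C_12.
C_12 = C(2*12, 12)/(13) = 2704156/13 = 208012.
So 7^12 * 208012 = 13841287201 * 208012 = 2879153833254412.

2879153833254412


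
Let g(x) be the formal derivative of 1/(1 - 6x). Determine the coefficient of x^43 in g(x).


Differentiate termwise: d/dx sum_{k>=0} 6^k x^k = sum_{k>=1} k 6^k x^(k-1) = sum_{j>=0} (j+1) 6^(j+1) x^j.
Equivalently, d/dx [1/(1 - 6x)] = 6/(1 - 6x)^2.
For j = 43: 44 * 6^44 = 44 * 17324272922341479351919144385642496 = 762268008583025091484442352968269824.

762268008583025091484442352968269824


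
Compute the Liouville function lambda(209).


The Liouville function is lambda(k) = (-1)^Omega(k), where Omega(k) counts the prime factors of k with multiplicity.
Factoring: 209 = 11 * 19, so Omega(209) = 2.
lambda(209) = (-1)^2 = 1.

1


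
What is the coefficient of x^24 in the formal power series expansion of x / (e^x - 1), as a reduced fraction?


The exponential generating function for Bernoulli numbers is
x / (e^x - 1) = sum_{k>=0} B_k x^k / k!.
So the coefficient of x^24 in x / (e^x - 1) is B_24 / 24!.
Computing: B_24 = -236364091/2730, 24! = 620448401733239439360000, giving
-236364091/2730 / 620448401733239439360000 = -236364091/1693824136731743669452800000.

-236364091/1693824136731743669452800000


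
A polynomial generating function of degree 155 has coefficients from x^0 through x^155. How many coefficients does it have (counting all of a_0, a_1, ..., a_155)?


A polynomial of degree 155 takes the form a_0 + a_1 x + ... + a_155 x^155.
The number of coefficients is 155 + 1 = 156.

156
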